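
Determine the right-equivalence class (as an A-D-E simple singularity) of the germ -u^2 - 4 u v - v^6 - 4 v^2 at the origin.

A_{5}

The Hessian of f at 0 has rank 1. Corank 1: A-series; mu = 5 gives A_5.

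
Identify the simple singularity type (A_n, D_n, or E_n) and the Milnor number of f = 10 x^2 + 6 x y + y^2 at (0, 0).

Type A_1, Milnor number mu = 1.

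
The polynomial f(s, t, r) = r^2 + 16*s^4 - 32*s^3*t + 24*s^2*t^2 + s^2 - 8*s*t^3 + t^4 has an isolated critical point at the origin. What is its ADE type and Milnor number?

The Hessian of f at 0 is [[2, 0, 0], [0, 0, 0], [0, 0, 2]] with rank 2, so corank 1. A Groebner basis of the Jacobian ideal J(f) in C{s,t,r} is {t^3, s, r}; counting standard monomials gives mu = 3. Corank 1: A-series; mu = 3 gives A_3.

Type A_{3}, Milnor number mu = 3.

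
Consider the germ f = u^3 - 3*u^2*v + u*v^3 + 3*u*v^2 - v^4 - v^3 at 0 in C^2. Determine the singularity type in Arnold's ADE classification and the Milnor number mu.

Type E_7, Milnor number mu = 7.

The Hessian of f at 0 is [[0, 0], [0, 0]] with rank 0, so corank 2. A Groebner basis of the Jacobian ideal J(f) in C{u,v} is {u^3 - 3*u^2*v - 6*u^2 + 12*u*v - 6*v^2, 3*u^2 + u*v^2 - 6*u*v + 3*v^2, 3*u^2 - 6*u*v + v^3 + 3*v^2}; counting standard monomials gives mu = 7. Corank 2; j^3 = (u - v)^3 is a perfect cube, so E-series; the 4-jet and mu = 7 give E_7.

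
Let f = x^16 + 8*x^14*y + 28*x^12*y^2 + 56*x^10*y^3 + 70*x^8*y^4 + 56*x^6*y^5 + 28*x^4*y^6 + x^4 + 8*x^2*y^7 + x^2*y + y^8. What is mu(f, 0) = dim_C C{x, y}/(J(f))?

9

The Hessian of f at 0 has rank 0. Corank 2; j^3 = x^2*y has shape L^2 M (L != M), so D-series; mu = 9 gives D_9.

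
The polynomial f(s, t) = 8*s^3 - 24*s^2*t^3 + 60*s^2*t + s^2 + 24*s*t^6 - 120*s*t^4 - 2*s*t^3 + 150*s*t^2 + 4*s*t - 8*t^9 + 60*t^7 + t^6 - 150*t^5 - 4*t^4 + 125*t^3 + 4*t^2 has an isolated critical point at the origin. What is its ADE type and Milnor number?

Type A2, Milnor number mu = 2.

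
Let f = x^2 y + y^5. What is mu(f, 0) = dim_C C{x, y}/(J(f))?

6

The Hessian of f at 0 has rank 0. Corank 2; j^3 = x^2*y has shape L^2 M (L != M), so D-series; mu = 6 gives D_6.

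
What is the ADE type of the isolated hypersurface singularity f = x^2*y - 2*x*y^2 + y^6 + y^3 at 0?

D7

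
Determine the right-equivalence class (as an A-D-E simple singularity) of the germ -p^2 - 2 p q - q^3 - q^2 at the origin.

The Hessian of f at 0 is [[-2, -2], [-2, -2]] with rank 1, so corank 1. A Groebner basis of the Jacobian ideal J(f) in C{p,q} is {q^2, p + q}; counting standard monomials gives mu = 2. Corank 1: A-series; mu = 2 gives A_2.

A2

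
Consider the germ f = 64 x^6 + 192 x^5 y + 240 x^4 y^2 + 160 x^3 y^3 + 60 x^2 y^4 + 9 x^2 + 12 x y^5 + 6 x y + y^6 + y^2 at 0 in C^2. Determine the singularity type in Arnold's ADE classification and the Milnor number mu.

The Hessian of f at 0 has rank 1. Corank 1: A-series; mu = 5 gives A_5.

Type A_5, Milnor number mu = 5.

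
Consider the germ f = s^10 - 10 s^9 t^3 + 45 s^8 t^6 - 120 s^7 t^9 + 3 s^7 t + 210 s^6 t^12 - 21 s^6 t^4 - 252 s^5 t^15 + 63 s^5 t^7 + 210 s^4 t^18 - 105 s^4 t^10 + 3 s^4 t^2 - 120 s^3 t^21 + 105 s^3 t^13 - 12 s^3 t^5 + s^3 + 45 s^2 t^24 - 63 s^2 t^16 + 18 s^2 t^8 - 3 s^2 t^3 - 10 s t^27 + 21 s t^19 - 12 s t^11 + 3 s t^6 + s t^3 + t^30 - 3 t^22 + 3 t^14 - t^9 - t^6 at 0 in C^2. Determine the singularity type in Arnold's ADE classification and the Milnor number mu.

Type E_7, Milnor number mu = 7.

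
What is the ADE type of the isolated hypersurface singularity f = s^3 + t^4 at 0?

E6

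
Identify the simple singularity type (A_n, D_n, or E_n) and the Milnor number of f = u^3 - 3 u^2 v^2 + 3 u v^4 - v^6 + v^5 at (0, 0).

Type E_8, Milnor number mu = 8.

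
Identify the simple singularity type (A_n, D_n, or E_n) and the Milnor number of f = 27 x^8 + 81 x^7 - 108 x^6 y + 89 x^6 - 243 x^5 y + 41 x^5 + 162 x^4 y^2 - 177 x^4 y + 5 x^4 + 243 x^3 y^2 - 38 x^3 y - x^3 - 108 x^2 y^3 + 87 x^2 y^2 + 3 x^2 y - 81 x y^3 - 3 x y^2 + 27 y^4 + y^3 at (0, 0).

The Hessian of f at 0 has rank 0. Corank 2; j^3 = -(x - y)^3 is a perfect cube, so E-series; the 4-jet and mu = 7 give E_7.

Type E_{7}, Milnor number mu = 7.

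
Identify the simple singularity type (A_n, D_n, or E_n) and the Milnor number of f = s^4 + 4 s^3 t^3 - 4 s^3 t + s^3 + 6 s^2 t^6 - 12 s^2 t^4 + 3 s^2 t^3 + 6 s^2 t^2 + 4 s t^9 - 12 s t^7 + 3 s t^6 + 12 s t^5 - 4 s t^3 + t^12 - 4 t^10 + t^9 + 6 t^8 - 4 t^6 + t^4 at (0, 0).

The Hessian of f at 0 is [[0, 0], [0, 0]] with rank 0, so corank 2. A Groebner basis of the Jacobian ideal J(f) in C{s,t} is {t^4, s*t^2 - t^3/3, s^2}; counting standard monomials gives mu = 6. Corank 2; j^3 = s^3 is a perfect cube, so E-series; the 4-jet and mu = 6 give E_6.

Type E_{6}, Milnor number mu = 6.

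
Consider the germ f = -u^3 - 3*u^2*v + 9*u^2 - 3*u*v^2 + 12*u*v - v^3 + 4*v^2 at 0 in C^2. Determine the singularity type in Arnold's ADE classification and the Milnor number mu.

Type A2, Milnor number mu = 2.

The Hessian of f at 0 has rank 1. Corank 1: A-series; mu = 2 gives A_2.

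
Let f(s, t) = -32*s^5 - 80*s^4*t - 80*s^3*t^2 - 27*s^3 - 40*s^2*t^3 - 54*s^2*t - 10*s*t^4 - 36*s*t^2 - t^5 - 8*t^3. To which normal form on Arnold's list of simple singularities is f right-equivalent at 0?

The Hessian of f at 0 is [[0, 0], [0, 0]] with rank 0, so corank 2. A Groebner basis of the Jacobian ideal J(f) in C{s,t} is {t^5, s*t^3 + 5*t^4/8, s^2 + 4*s*t/3 + 4*t^2/9}; counting standard monomials gives mu = 8. Corank 2; j^3 = -(3*s + 2*t)^3 is a perfect cube, so E-series; the 5-jet and mu = 8 give E_8.

E_8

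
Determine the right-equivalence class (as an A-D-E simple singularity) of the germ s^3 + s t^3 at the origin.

The Hessian of f at 0 has rank 0. Corank 2; j^3 = s^3 is a perfect cube, so E-series; the 4-jet and mu = 7 give E_7.

E7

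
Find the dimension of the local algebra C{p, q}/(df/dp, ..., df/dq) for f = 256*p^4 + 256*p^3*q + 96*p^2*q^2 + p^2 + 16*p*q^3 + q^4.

The Hessian of f at 0 has rank 1. Corank 1: A-series; mu = 3 gives A_3.

3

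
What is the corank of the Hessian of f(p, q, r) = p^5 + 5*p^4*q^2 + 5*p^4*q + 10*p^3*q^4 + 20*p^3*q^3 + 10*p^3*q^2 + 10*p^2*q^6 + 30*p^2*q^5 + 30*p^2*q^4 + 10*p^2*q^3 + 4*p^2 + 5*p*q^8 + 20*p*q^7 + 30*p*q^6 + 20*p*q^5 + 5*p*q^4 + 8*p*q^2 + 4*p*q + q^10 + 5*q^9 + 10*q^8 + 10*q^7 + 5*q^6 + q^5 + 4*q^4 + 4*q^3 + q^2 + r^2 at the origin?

1

The Hessian at 0 is [[8, 4, 0], [4, 2, 0], [0, 0, 2]] of rank 2; hence corank 1.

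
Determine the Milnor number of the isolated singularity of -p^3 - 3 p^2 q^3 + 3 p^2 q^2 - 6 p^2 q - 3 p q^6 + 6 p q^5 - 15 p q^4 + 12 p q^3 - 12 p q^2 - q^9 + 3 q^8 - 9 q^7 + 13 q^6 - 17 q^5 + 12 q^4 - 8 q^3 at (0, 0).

8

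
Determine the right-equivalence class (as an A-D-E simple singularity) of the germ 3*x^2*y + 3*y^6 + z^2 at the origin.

D_7

The Hessian of f at 0 has rank 1. Corank 2; j^3 = 3*x^2*y has shape L^2 M (L != M), so D-series; mu = 7 gives D_7.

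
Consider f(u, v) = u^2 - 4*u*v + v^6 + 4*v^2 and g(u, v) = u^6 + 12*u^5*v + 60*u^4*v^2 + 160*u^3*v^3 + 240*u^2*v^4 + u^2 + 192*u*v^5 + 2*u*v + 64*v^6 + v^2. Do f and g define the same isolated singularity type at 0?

The Hessian of f at 0 is [[2, -4], [-4, 8]] with rank 1, so corank 1. A Groebner basis of the Jacobian ideal J(f) in C{u,v} is {v^5, u - 2*v}; counting standard monomials gives mu = 5. Corank 1: A-series; mu = 5 gives A_5. The Hessian of g at 0 is [[2, 2], [2, 2]] with rank 1, so corank 1. A Groebner basis of the Jacobian ideal J(g) in C{u,v} is {v^5, u + v}; counting standard monomials gives mu = 5. Corank 1: A-series; mu = 5 gives A_5. Both have type A_5, hence right-equivalent.

Yes.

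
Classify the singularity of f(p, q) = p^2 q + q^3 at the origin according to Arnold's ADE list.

D4

The Hessian of f at 0 has rank 0. Corank 2; j^3 = q*(p^2 + q^2) splits into three distinct lines over C (the quadratic factor has nonzero discriminant), so D_4.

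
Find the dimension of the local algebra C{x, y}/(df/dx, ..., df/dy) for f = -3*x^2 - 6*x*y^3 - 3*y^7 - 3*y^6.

6

The Hessian of f at 0 is [[-6, 0], [0, 0]] with rank 1, so corank 1. A Groebner basis of the Jacobian ideal J(f) in C{x,y} is {x + y^3, x^2}; counting standard monomials gives mu = 6. Corank 1: A-series; mu = 6 gives A_6.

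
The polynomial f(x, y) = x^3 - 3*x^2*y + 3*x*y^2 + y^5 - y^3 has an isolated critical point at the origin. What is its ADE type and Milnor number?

Type E_{8}, Milnor number mu = 8.

The Hessian of f at 0 has rank 0. Corank 2; j^3 = (x - y)^3 is a perfect cube, so E-series; the 5-jet and mu = 8 give E_8.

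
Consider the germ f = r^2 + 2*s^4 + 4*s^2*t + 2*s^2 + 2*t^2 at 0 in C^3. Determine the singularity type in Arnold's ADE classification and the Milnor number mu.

Type A_1, Milnor number mu = 1.

The Hessian of f at 0 has rank 3. Corank 0: nondegenerate Morse point, so A_1.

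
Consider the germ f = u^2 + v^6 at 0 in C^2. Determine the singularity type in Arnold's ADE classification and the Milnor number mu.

The Hessian of f at 0 is [[2, 0], [0, 0]] with rank 1, so corank 1. A Groebner basis of the Jacobian ideal J(f) in C{u,v} is {v^5, u}; counting standard monomials gives mu = 5. Corank 1: A-series; mu = 5 gives A_5.

Type A_5, Milnor number mu = 5.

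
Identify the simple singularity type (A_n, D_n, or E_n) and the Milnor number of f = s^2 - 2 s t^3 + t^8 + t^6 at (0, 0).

Type A_{7}, Milnor number mu = 7.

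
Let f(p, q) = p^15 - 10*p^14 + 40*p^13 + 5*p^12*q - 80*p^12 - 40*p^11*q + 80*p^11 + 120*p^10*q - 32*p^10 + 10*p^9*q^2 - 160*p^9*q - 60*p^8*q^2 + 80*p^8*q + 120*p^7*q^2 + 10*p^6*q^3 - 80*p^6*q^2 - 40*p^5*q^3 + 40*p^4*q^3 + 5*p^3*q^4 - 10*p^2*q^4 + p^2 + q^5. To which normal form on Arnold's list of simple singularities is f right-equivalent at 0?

A_{4}

The Hessian of f at 0 has rank 1. Corank 1: A-series; mu = 4 gives A_4.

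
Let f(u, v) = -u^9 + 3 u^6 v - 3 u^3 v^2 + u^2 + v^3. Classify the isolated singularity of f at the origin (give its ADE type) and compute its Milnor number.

Type A_{2}, Milnor number mu = 2.

The Hessian of f at 0 is [[2, 0], [0, 0]] with rank 1, so corank 1. A Groebner basis of the Jacobian ideal J(f) in C{u,v} is {v^2, u}; counting standard monomials gives mu = 2. Corank 1: A-series; mu = 2 gives A_2.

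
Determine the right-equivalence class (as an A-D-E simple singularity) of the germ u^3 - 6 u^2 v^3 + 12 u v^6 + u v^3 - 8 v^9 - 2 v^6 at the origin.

E_{7}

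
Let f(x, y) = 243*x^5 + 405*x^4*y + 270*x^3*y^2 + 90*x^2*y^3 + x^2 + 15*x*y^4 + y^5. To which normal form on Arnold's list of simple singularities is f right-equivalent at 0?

A_{4}

The Hessian of f at 0 has rank 1. Corank 1: A-series; mu = 4 gives A_4.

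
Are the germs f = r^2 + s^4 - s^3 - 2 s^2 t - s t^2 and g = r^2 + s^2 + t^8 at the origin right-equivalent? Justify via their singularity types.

No.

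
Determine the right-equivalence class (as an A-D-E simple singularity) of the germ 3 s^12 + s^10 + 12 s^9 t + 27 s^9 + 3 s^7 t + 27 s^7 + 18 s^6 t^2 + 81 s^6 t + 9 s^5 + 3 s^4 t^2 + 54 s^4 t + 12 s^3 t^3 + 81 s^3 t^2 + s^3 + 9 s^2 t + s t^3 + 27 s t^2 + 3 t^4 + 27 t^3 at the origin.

The Hessian of f at 0 has rank 0. Corank 2; j^3 = (s + 3*t)^3 is a perfect cube, so E-series; the 4-jet and mu = 7 give E_7.

E_{7}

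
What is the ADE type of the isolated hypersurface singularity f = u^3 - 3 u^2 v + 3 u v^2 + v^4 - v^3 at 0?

The Hessian of f at 0 has rank 0. Corank 2; j^3 = (u - v)^3 is a perfect cube, so E-series; the 4-jet and mu = 6 give E_6.

E6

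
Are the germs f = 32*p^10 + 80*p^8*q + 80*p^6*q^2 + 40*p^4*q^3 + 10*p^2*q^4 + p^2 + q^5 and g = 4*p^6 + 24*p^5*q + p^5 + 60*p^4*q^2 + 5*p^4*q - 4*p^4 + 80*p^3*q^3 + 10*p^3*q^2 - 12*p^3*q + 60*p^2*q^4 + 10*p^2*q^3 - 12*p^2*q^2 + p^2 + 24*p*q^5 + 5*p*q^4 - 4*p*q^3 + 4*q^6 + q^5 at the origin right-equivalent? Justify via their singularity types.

The Hessian of f at 0 is [[2, 0], [0, 0]] with rank 1, so corank 1. A Groebner basis of the Jacobian ideal J(f) in C{p,q} is {q^4, p}; counting standard monomials gives mu = 4. Corank 1: A-series; mu = 4 gives A_4. The Hessian of g at 0 is [[2, 0], [0, 0]] with rank 1, so corank 1. A Groebner basis of the Jacobian ideal J(g) in C{p,q} is {-p/2 + q^3, p^2, p*q}; counting standard monomials gives mu = 4. Corank 1: A-series; mu = 4 gives A_4. Both have type A_4, hence right-equivalent.

Yes.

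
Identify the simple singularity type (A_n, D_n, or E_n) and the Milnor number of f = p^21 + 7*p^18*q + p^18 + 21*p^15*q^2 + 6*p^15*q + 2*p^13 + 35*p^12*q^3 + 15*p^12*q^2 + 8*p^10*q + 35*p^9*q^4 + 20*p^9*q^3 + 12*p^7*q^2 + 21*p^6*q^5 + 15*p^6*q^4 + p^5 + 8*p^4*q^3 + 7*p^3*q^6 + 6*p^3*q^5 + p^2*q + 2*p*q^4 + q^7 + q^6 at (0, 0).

Type D_7, Milnor number mu = 7.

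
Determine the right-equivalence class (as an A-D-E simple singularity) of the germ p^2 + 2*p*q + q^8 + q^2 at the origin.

The Hessian of f at 0 is [[2, 2], [2, 2]] with rank 1, so corank 1. A Groebner basis of the Jacobian ideal J(f) in C{p,q} is {q^7, p + q}; counting standard monomials gives mu = 7. Corank 1: A-series; mu = 7 gives A_7.

A_{7}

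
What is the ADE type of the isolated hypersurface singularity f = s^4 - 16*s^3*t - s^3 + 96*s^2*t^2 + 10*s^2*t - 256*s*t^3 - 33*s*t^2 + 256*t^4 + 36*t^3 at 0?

The Hessian of f at 0 has rank 0. Corank 2; j^3 = -(s - 4*t)*(s - 3*t)^2 has shape L^2 M (L != M), so D-series; mu = 5 gives D_5.

D5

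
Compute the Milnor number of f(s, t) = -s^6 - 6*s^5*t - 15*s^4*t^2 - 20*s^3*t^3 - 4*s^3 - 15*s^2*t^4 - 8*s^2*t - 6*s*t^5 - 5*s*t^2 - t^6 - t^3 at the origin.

7

The Hessian of f at 0 has rank 0. Corank 2; j^3 = -(s + t)*(2*s + t)^2 has shape L^2 M (L != M), so D-series; mu = 7 gives D_7.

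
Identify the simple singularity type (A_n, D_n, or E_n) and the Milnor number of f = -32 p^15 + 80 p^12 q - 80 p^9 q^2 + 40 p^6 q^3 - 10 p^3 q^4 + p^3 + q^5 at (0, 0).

Type E_{8}, Milnor number mu = 8.

The Hessian of f at 0 has rank 0. Corank 2; j^3 = p^3 is a perfect cube, so E-series; the 5-jet and mu = 8 give E_8.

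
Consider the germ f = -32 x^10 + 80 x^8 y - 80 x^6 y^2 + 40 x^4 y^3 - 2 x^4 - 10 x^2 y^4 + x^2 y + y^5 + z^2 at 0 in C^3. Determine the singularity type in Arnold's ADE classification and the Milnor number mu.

The Hessian of f at 0 is [[0, 0, 0], [0, 0, 0], [0, 0, 2]] with rank 1, so corank 2. A Groebner basis of the Jacobian ideal J(f) in C{x,y,z} is {x^2/5 + y^4, x^3, x*y, z}; counting standard monomials gives mu = 6. Corank 2; j^3 = x^2*y has shape L^2 M (L != M), so D-series; mu = 6 gives D_6.

Type D_6, Milnor number mu = 6.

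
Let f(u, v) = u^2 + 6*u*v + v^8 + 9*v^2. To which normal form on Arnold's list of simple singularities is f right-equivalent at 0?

A_{7}

The Hessian of f at 0 has rank 1. Corank 1: A-series; mu = 7 gives A_7.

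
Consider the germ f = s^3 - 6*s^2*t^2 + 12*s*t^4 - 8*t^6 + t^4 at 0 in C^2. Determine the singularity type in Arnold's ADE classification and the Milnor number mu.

Type E_6, Milnor number mu = 6.

The Hessian of f at 0 has rank 0. Corank 2; j^3 = s^3 is a perfect cube, so E-series; the 4-jet and mu = 6 give E_6.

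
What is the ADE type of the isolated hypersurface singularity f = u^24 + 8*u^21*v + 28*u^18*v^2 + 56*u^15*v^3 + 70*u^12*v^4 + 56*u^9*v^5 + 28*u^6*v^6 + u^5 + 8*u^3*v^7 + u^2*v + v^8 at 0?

D9

The Hessian of f at 0 has rank 0. Corank 2; j^3 = u^2*v has shape L^2 M (L != M), so D-series; mu = 9 gives D_9.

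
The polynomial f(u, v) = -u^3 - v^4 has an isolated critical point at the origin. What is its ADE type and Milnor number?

The Hessian of f at 0 has rank 0. Corank 2; j^3 = -u^3 is a perfect cube, so E-series; the 4-jet and mu = 6 give E_6.

Type E_{6}, Milnor number mu = 6.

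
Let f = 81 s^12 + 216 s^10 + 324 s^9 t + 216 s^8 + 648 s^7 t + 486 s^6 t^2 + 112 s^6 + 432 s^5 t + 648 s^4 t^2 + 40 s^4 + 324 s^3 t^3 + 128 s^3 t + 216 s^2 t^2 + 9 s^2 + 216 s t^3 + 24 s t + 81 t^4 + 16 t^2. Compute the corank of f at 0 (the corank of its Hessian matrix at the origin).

The Hessian at 0 is [[18, 24], [24, 32]] of rank 1; hence corank 1.

1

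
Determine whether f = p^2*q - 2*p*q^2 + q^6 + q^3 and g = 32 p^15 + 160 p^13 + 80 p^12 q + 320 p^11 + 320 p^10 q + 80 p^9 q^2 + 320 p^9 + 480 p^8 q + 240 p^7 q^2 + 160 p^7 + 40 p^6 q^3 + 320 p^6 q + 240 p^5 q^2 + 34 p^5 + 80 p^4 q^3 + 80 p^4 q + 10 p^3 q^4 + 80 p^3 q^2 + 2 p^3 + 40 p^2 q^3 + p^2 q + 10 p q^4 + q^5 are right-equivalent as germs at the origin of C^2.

The Hessian of f at 0 is [[0, 0], [0, 0]] with rank 0, so corank 2. A Groebner basis of the Jacobian ideal J(f) in C{p,q} is {p^2/6 + q^5 - q^2/6, p^3 - q^3, p*q - q^2}; counting standard monomials gives mu = 7. Corank 2; j^3 = q*(p - q)^2 has shape L^2 M (L != M), so D-series; mu = 7 gives D_7. The Hessian of g at 0 is [[0, 0], [0, 0]] with rank 0, so corank 2. A Groebner basis of the Jacobian ideal J(g) in C{p,q} is {-p*q/10 + q^4, p*q^2, p^2 + p*q/2}; counting standard monomials gives mu = 6. Corank 2; j^3 = p^2*(2*p + q) has shape L^2 M (L != M), so D-series; mu = 6 gives D_6. f is D_7 but g is D_6, hence not right-equivalent.

No.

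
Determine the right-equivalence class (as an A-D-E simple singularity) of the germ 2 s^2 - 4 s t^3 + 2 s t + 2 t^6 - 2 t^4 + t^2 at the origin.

A_{1}

The Hessian of f at 0 has rank 2. Corank 0: nondegenerate Morse point, so A_1.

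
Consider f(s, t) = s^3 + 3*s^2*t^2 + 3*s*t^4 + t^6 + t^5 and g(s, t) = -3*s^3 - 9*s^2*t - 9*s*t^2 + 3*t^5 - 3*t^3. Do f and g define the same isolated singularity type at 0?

The Hessian of f at 0 has rank 0. Corank 2; j^3 = s^3 is a perfect cube, so E-series; the 5-jet and mu = 8 give E_8. The Hessian of g at 0 has rank 0. Corank 2; j^3 = -3*(s + t)^3 is a perfect cube, so E-series; the 5-jet and mu = 8 give E_8. Both have type E_8, hence right-equivalent.

Yes.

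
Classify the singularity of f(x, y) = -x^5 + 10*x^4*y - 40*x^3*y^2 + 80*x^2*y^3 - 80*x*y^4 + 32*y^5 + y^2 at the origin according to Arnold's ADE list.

The Hessian of f at 0 is [[0, 0], [0, 2]] with rank 1, so corank 1. A Groebner basis of the Jacobian ideal J(f) in C{x,y} is {x^4, y}; counting standard monomials gives mu = 4. Corank 1: A-series; mu = 4 gives A_4.

A_{4}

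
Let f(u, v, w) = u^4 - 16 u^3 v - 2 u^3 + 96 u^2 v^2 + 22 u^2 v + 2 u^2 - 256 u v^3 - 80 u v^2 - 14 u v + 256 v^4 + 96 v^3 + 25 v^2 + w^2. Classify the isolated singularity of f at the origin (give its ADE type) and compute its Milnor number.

The Hessian of f at 0 has rank 3. Corank 0: nondegenerate Morse point, so A_1.

Type A_1, Milnor number mu = 1.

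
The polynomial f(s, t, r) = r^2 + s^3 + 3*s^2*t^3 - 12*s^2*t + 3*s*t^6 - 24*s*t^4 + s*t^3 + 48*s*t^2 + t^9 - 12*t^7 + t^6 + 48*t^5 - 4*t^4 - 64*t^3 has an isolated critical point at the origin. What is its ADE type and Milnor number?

Type E_{7}, Milnor number mu = 7.

The Hessian of f at 0 is [[0, 0, 0], [0, 0, 0], [0, 0, 2]] with rank 1, so corank 2. A Groebner basis of the Jacobian ideal J(f) in C{s,t,r} is {s^3 - 12*s^2*t - 384*s^2 + 3072*s*t - 6144*t^2, 12*s^2 + s*t^2 - 96*s*t + 192*t^2, 3*s^2 - 24*s*t + t^3 + 48*t^2, r}; counting standard monomials gives mu = 7. Corank 2; j^3 = (s - 4*t)^3 is a perfect cube, so E-series; the 4-jet and mu = 7 give E_7.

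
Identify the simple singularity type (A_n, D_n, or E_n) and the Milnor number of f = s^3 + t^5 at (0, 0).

The Hessian of f at 0 is [[0, 0], [0, 0]] with rank 0, so corank 2. A Groebner basis of the Jacobian ideal J(f) in C{s,t} is {t^4, s^2}; counting standard monomials gives mu = 8. Corank 2; j^3 = s^3 is a perfect cube, so E-series; the 5-jet and mu = 8 give E_8.

Type E8, Milnor number mu = 8.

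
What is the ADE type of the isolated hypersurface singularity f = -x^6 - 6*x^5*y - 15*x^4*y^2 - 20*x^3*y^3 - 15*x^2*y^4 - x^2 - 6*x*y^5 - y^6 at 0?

A_{5}

The Hessian of f at 0 has rank 1. Corank 1: A-series; mu = 5 gives A_5.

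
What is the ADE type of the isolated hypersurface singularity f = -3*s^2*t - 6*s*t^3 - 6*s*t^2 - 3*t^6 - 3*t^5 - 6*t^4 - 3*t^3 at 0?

The Hessian of f at 0 is [[0, 0], [0, 0]] with rank 0, so corank 2. A Groebner basis of the Jacobian ideal J(f) in C{s,t} is {s^3 - s^2/2 - 7*s*t^2/2 + 3*s*t/2 + 2*t^2, s^2*t + s^2/6 + 13*s*t^2/6 - 5*s*t/6 - t^2, s*t + t^3 + t^2}; counting standard monomials gives mu = 7. Corank 2; j^3 = -3*t*(s + t)^2 has shape L^2 M (L != M), so D-series; mu = 7 gives D_7.

D7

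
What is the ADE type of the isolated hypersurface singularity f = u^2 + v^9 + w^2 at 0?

The Hessian of f at 0 has rank 2. Corank 1: A-series; mu = 8 gives A_8.

A_8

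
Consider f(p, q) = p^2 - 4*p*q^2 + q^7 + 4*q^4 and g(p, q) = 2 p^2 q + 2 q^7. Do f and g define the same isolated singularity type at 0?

No.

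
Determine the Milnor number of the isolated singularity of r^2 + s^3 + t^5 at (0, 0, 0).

8

The Hessian of f at 0 has rank 1. Corank 2; j^3 = s^3 is a perfect cube, so E-series; the 5-jet and mu = 8 give E_8.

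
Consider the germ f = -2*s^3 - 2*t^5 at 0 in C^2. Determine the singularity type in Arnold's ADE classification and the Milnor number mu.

Type E_{8}, Milnor number mu = 8.

The Hessian of f at 0 has rank 0. Corank 2; j^3 = -2*s^3 is a perfect cube, so E-series; the 5-jet and mu = 8 give E_8.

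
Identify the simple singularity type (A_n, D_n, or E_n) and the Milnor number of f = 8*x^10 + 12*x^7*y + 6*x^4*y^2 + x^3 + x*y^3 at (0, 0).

Type E_{7}, Milnor number mu = 7.

The Hessian of f at 0 has rank 0. Corank 2; j^3 = x^3 is a perfect cube, so E-series; the 4-jet and mu = 7 give E_7.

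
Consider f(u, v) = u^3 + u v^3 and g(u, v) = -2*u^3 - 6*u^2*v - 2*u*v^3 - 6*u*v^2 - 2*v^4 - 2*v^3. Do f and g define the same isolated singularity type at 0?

Yes.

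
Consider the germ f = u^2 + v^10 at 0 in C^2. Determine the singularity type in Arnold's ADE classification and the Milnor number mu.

Type A9, Milnor number mu = 9.

The Hessian of f at 0 is [[2, 0], [0, 0]] with rank 1, so corank 1. A Groebner basis of the Jacobian ideal J(f) in C{u,v} is {v^9, u}; counting standard monomials gives mu = 9. Corank 1: A-series; mu = 9 gives A_9.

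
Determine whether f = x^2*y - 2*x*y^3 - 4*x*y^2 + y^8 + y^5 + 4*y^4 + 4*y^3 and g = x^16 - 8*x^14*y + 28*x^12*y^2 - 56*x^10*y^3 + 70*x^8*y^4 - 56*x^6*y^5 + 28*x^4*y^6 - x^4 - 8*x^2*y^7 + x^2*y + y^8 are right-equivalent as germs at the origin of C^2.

Yes.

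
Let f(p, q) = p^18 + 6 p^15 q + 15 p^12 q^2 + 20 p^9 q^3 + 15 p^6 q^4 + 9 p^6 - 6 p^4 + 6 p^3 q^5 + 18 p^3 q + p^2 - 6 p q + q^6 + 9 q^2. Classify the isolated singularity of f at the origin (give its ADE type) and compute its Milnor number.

Type A_{5}, Milnor number mu = 5.

The Hessian of f at 0 is [[2, -6], [-6, 18]] with rank 1, so corank 1. A Groebner basis of the Jacobian ideal J(f) in C{p,q} is {p*q^2 - p/27 + q/9, -p/81 + q^3 + q/27, p^2 - 6*p*q + 9*q^2}; counting standard monomials gives mu = 5. Corank 1: A-series; mu = 5 gives A_5.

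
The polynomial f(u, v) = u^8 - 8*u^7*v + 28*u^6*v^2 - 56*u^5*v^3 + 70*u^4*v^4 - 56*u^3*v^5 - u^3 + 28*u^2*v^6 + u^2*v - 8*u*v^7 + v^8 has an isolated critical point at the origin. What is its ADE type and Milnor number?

The Hessian of f at 0 is [[0, 0], [0, 0]] with rank 0, so corank 2. A Groebner basis of the Jacobian ideal J(f) in C{u,v} is {u*v/8 + v^7, u*v^2, u^2 - u*v}; counting standard monomials gives mu = 9. Corank 2; j^3 = -u^2*(u - v) has shape L^2 M (L != M), so D-series; mu = 9 gives D_9.

Type D_{9}, Milnor number mu = 9.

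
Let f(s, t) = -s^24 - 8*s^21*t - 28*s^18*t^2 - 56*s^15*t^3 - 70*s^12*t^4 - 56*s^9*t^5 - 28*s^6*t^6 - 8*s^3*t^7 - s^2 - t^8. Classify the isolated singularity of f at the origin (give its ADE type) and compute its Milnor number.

The Hessian of f at 0 has rank 1. Corank 1: A-series; mu = 7 gives A_7.

Type A7, Milnor number mu = 7.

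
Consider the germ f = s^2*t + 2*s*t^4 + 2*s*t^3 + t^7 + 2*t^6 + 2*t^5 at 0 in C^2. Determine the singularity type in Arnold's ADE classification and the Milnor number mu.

Type D_{6}, Milnor number mu = 6.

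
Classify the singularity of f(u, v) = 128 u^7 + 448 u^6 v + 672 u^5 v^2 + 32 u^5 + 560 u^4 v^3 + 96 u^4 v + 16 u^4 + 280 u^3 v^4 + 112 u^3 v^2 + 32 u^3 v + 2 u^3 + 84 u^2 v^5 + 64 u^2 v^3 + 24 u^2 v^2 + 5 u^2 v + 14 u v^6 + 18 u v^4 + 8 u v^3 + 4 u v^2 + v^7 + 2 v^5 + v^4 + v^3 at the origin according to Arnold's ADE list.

D_5

The Hessian of f at 0 has rank 0. Corank 2; j^3 = (u + v)^2*(2*u + v) has shape L^2 M (L != M), so D-series; mu = 5 gives D_5.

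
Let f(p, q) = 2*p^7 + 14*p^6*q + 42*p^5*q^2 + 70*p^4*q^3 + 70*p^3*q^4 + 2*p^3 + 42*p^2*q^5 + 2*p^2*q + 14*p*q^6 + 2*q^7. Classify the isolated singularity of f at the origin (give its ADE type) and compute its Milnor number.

Type D_8, Milnor number mu = 8.

The Hessian of f at 0 is [[0, 0], [0, 0]] with rank 0, so corank 2. A Groebner basis of the Jacobian ideal J(f) in C{p,q} is {-p*q/7 + q^6, p*q^2, p^2 + p*q}; counting standard monomials gives mu = 8. Corank 2; j^3 = 2*p^2*(p + q) has shape L^2 M (L != M), so D-series; mu = 8 gives D_8.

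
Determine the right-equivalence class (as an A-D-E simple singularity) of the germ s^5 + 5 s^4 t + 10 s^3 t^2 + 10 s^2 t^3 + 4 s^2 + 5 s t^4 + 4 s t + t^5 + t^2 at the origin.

A4

The Hessian of f at 0 has rank 1. Corank 1: A-series; mu = 4 gives A_4.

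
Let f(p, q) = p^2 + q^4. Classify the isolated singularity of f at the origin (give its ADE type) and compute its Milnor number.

Type A_3, Milnor number mu = 3.

The Hessian of f at 0 is [[2, 0], [0, 0]] with rank 1, so corank 1. A Groebner basis of the Jacobian ideal J(f) in C{p,q} is {q^3, p}; counting standard monomials gives mu = 3. Corank 1: A-series; mu = 3 gives A_3.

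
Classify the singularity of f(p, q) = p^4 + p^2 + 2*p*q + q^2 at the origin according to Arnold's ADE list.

The Hessian of f at 0 has rank 1. Corank 1: A-series; mu = 3 gives A_3.

A_{3}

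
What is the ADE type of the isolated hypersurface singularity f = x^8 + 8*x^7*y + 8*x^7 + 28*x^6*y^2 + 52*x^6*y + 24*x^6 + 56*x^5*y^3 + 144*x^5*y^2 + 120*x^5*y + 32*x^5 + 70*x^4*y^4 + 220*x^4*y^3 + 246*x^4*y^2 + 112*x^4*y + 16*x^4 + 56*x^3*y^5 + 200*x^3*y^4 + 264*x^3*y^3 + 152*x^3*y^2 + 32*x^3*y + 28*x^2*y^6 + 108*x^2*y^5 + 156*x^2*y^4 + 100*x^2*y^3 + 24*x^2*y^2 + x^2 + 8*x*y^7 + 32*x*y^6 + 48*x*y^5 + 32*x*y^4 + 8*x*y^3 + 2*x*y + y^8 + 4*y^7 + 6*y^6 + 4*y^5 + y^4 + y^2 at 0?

A_3

The Hessian of f at 0 has rank 1. Corank 1: A-series; mu = 3 gives A_3.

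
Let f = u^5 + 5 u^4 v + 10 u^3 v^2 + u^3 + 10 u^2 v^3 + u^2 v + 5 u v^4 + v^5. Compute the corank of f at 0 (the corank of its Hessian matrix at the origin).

The Hessian at 0 is [[0, 0], [0, 0]] of rank 0; hence corank 2.

2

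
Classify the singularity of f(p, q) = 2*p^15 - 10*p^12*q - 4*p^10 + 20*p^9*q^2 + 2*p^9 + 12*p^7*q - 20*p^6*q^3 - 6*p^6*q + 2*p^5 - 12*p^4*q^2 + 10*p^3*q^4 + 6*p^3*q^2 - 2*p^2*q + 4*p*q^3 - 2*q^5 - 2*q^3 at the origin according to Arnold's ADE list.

D_4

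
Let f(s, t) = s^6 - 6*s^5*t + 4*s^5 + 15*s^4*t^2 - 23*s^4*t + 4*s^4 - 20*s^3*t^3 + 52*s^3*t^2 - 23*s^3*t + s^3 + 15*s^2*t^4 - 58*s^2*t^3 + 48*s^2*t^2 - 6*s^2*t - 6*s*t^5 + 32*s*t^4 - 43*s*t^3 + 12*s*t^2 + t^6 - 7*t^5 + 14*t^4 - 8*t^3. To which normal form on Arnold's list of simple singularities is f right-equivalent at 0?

E_{7}

The Hessian of f at 0 is [[0, 0], [0, 0]] with rank 0, so corank 2. A Groebner basis of the Jacobian ideal J(f) in C{s,t} is {-3*s^2/5 + 12*s*t/5 + t^4 - t^3/5 - 12*t^2/5, s^3 + 18*s^2/5 - 72*s*t/5 - 34*t^3/5 + 72*t^2/5, s^2*t + s^2 - 4*s*t - 11*t^3/3 + 4*t^2, s^2/5 + s*t^2 - 4*s*t/5 - 29*t^3/15 + 4*t^2/5}; counting standard monomials gives mu = 7. Corank 2; j^3 = (s - 2*t)^3 is a perfect cube, so E-series; the 4-jet and mu = 7 give E_7.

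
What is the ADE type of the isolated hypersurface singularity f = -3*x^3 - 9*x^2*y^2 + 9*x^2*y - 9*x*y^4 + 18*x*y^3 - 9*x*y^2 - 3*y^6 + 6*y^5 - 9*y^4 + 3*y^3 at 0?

E_{8}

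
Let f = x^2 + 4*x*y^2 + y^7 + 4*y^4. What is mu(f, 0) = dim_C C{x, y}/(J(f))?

6

The Hessian of f at 0 is [[2, 0], [0, 0]] with rank 1, so corank 1. A Groebner basis of the Jacobian ideal J(f) in C{x,y} is {x^3, x/2 + y^2}; counting standard monomials gives mu = 6. Corank 1: A-series; mu = 6 gives A_6.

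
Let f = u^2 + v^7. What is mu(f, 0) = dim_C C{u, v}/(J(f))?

The Hessian of f at 0 has rank 1. Corank 1: A-series; mu = 6 gives A_6.

6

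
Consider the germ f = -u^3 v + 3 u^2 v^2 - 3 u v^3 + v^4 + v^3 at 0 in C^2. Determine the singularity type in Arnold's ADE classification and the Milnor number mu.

Type E7, Milnor number mu = 7.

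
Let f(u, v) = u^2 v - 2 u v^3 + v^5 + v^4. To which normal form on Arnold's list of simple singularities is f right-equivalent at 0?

D_{5}

The Hessian of f at 0 has rank 0. Corank 2; j^3 = u^2*v has shape L^2 M (L != M), so D-series; mu = 5 gives D_5.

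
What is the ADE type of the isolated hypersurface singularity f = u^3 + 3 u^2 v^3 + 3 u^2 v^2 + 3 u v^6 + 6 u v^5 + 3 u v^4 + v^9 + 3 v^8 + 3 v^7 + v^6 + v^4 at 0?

E_6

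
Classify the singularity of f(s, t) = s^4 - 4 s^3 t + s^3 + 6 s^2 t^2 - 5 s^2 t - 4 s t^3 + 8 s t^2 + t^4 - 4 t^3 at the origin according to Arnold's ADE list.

The Hessian of f at 0 has rank 0. Corank 2; j^3 = (s - 2*t)^2*(s - t) has shape L^2 M (L != M), so D-series; mu = 5 gives D_5.

D_{5}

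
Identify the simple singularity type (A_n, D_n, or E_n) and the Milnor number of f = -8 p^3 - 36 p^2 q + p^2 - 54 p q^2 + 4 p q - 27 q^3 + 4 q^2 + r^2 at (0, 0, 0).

The Hessian of f at 0 is [[2, 4, 0], [4, 8, 0], [0, 0, 2]] with rank 2, so corank 1. A Groebner basis of the Jacobian ideal J(f) in C{p,q,r} is {q^2, p + 2*q, r}; counting standard monomials gives mu = 2. Corank 1: A-series; mu = 2 gives A_2.

Type A_2, Milnor number mu = 2.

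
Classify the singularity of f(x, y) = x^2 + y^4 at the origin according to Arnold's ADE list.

The Hessian of f at 0 is [[2, 0], [0, 0]] with rank 1, so corank 1. A Groebner basis of the Jacobian ideal J(f) in C{x,y} is {y^3, x}; counting standard monomials gives mu = 3. Corank 1: A-series; mu = 3 gives A_3.

A_3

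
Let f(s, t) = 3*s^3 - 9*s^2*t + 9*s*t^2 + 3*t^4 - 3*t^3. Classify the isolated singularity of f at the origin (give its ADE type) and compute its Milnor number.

The Hessian of f at 0 has rank 0. Corank 2; j^3 = 3*(s - t)^3 is a perfect cube, so E-series; the 4-jet and mu = 6 give E_6.

Type E6, Milnor number mu = 6.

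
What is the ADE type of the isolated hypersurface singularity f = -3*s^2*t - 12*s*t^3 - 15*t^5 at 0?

D_{6}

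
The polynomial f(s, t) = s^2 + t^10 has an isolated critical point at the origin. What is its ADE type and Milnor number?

Type A_{9}, Milnor number mu = 9.

The Hessian of f at 0 has rank 1. Corank 1: A-series; mu = 9 gives A_9.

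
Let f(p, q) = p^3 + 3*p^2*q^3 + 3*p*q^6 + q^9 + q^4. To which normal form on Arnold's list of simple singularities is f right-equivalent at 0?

The Hessian of f at 0 is [[0, 0], [0, 0]] with rank 0, so corank 2. A Groebner basis of the Jacobian ideal J(f) in C{p,q} is {q^3, p^2}; counting standard monomials gives mu = 6. Corank 2; j^3 = p^3 is a perfect cube, so E-series; the 4-jet and mu = 6 give E_6.

E_6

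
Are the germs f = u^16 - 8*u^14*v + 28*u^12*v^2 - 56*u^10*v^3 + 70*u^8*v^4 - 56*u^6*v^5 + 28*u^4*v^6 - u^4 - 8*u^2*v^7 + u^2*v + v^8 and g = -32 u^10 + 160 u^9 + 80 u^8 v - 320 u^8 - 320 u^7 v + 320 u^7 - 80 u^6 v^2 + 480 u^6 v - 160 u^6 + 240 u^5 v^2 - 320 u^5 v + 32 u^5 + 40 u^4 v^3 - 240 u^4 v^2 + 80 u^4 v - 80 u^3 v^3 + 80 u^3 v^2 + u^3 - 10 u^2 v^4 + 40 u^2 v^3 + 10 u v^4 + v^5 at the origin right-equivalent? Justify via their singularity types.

The Hessian of f at 0 has rank 0. Corank 2; j^3 = u^2*v has shape L^2 M (L != M), so D-series; mu = 9 gives D_9. The Hessian of g at 0 has rank 0. Corank 2; j^3 = u^3 is a perfect cube, so E-series; the 5-jet and mu = 8 give E_8. f is D_9 but g is E_8, hence not right-equivalent.

No.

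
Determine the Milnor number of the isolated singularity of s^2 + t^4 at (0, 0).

The Hessian of f at 0 has rank 1. Corank 1: A-series; mu = 3 gives A_3.

3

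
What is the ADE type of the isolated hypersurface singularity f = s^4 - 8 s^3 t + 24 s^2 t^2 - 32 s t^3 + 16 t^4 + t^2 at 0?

The Hessian of f at 0 has rank 1. Corank 1: A-series; mu = 3 gives A_3.

A3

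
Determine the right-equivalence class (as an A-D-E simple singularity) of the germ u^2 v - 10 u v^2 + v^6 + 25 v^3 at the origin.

The Hessian of f at 0 has rank 0. Corank 2; j^3 = v*(u - 5*v)^2 has shape L^2 M (L != M), so D-series; mu = 7 gives D_7.

D7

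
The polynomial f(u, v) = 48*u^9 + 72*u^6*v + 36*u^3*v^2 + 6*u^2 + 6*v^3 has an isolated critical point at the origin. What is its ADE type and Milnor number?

Type A2, Milnor number mu = 2.

The Hessian of f at 0 has rank 1. Corank 1: A-series; mu = 2 gives A_2.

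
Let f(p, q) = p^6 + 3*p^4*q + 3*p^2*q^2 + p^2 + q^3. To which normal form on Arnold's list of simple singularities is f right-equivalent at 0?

A_2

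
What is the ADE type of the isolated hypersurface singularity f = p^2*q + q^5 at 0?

The Hessian of f at 0 is [[0, 0], [0, 0]] with rank 0, so corank 2. A Groebner basis of the Jacobian ideal J(f) in C{p,q} is {p^2/5 + q^4, p^3, p*q}; counting standard monomials gives mu = 6. Corank 2; j^3 = p^2*q has shape L^2 M (L != M), so D-series; mu = 6 gives D_6.

D_6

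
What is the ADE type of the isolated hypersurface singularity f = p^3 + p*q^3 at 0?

The Hessian of f at 0 has rank 0. Corank 2; j^3 = p^3 is a perfect cube, so E-series; the 4-jet and mu = 7 give E_7.

E_7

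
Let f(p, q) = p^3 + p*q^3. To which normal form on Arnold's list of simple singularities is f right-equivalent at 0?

E_7

The Hessian of f at 0 is [[0, 0], [0, 0]] with rank 0, so corank 2. A Groebner basis of the Jacobian ideal J(f) in C{p,q} is {p^3, p*q^2, 3*p^2 + q^3}; counting standard monomials gives mu = 7. Corank 2; j^3 = p^3 is a perfect cube, so E-series; the 4-jet and mu = 7 give E_7.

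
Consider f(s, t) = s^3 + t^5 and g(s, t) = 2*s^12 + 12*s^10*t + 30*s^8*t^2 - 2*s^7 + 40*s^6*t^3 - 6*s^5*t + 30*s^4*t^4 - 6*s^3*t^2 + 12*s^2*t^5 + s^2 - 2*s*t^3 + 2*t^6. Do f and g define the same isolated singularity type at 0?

The Hessian of f at 0 has rank 0. Corank 2; j^3 = s^3 is a perfect cube, so E-series; the 5-jet and mu = 8 give E_8. The Hessian of g at 0 has rank 1. Corank 1: A-series; mu = 5 gives A_5. f is E_8 but g is A_5, hence not right-equivalent.

No.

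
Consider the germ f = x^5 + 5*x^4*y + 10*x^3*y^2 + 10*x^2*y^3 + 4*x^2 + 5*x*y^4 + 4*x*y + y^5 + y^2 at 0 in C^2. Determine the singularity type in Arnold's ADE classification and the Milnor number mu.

Type A_4, Milnor number mu = 4.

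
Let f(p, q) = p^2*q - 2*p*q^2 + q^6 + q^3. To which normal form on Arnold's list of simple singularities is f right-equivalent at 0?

D_7

The Hessian of f at 0 has rank 0. Corank 2; j^3 = q*(p - q)^2 has shape L^2 M (L != M), so D-series; mu = 7 gives D_7.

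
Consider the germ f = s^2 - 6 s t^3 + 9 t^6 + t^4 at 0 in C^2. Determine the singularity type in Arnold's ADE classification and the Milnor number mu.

Type A_{3}, Milnor number mu = 3.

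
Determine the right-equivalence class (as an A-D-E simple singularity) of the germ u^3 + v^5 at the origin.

E8

The Hessian of f at 0 has rank 0. Corank 2; j^3 = u^3 is a perfect cube, so E-series; the 5-jet and mu = 8 give E_8.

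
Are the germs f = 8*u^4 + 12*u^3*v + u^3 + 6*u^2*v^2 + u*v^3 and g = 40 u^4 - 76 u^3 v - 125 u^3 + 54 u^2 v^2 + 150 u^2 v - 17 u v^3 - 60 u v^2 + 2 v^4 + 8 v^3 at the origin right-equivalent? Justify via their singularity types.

Yes.

The Hessian of f at 0 has rank 0. Corank 2; j^3 = u^3 is a perfect cube, so E-series; the 4-jet and mu = 7 give E_7. The Hessian of g at 0 has rank 0. Corank 2; j^3 = -(5*u - 2*v)^3 is a perfect cube, so E-series; the 4-jet and mu = 7 give E_7. Both have type E_7, hence right-equivalent.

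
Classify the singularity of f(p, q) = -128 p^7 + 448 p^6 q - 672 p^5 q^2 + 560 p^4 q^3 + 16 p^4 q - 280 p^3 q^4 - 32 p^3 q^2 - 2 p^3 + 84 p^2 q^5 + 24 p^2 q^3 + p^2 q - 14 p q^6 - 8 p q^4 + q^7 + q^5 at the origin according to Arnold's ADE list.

The Hessian of f at 0 has rank 0. Corank 2; j^3 = -p^2*(2*p - q) has shape L^2 M (L != M), so D-series; mu = 6 gives D_6.

D6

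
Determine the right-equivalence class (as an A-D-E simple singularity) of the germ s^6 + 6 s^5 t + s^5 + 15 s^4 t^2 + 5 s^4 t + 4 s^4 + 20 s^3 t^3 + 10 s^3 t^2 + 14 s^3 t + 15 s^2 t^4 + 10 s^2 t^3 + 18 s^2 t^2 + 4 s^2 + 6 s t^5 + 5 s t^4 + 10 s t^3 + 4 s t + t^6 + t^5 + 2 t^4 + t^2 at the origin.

A4

The Hessian of f at 0 has rank 1. Corank 1: A-series; mu = 4 gives A_4.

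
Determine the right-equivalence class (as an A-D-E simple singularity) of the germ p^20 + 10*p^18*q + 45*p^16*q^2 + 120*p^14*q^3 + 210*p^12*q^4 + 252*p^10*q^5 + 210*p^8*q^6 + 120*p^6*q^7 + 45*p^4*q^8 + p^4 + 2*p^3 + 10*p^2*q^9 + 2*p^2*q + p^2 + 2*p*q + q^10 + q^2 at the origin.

A_9

The Hessian of f at 0 has rank 1. Corank 1: A-series; mu = 9 gives A_9.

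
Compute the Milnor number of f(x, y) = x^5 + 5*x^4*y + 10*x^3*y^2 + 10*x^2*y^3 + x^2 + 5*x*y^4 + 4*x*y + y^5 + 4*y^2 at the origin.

4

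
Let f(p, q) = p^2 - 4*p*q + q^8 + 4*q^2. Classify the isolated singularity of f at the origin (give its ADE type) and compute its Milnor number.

Type A_{7}, Milnor number mu = 7.

The Hessian of f at 0 has rank 1. Corank 1: A-series; mu = 7 gives A_7.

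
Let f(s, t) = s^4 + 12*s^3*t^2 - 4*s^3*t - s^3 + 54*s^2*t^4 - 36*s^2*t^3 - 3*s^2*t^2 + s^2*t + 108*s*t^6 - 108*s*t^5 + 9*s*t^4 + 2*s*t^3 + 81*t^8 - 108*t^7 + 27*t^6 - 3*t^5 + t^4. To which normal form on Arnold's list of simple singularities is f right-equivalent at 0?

The Hessian of f at 0 is [[0, 0], [0, 0]] with rank 0, so corank 2. A Groebner basis of the Jacobian ideal J(f) in C{s,t} is {s*t^2, s*t/7 + t^3, s^2 - 4*s*t/7}; counting standard monomials gives mu = 5. Corank 2; j^3 = -s^2*(s - t) has shape L^2 M (L != M), so D-series; mu = 5 gives D_5.

D5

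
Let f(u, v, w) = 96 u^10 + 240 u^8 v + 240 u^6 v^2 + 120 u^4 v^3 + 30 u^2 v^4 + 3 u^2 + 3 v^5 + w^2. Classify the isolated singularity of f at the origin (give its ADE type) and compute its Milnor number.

Type A4, Milnor number mu = 4.

The Hessian of f at 0 has rank 2. Corank 1: A-series; mu = 4 gives A_4.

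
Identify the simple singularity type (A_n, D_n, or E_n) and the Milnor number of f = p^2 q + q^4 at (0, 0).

The Hessian of f at 0 is [[0, 0], [0, 0]] with rank 0, so corank 2. A Groebner basis of the Jacobian ideal J(f) in C{p,q} is {p^3, p^2/4 + q^3, p*q}; counting standard monomials gives mu = 5. Corank 2; j^3 = p^2*q has shape L^2 M (L != M), so D-series; mu = 5 gives D_5.

Type D_5, Milnor number mu = 5.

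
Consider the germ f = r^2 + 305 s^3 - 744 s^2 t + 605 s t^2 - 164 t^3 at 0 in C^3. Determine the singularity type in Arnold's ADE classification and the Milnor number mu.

The Hessian of f at 0 has rank 1. Corank 2; j^3 = (5*s - 4*t)*(61*s^2 - 100*s*t + 41*t^2) splits into three distinct lines over C (the quadratic factor has nonzero discriminant), so D_4.

Type D_4, Milnor number mu = 4.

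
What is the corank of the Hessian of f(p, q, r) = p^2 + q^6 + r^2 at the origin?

The Hessian at 0 is [[2, 0, 0], [0, 0, 0], [0, 0, 2]] of rank 2; hence corank 1.

1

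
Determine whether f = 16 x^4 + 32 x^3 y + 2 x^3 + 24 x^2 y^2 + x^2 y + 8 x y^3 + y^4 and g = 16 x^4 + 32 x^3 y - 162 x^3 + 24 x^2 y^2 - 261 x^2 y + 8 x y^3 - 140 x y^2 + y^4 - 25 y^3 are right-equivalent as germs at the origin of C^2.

Yes.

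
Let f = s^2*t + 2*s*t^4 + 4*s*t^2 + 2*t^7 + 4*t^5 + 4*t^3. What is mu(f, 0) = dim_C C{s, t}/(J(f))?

The Hessian of f at 0 has rank 0. Corank 2; j^3 = t*(s + 2*t)^2 has shape L^2 M (L != M), so D-series; mu = 8 gives D_8.

8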